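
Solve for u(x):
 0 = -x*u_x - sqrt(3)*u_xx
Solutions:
 u(x) = C1 + C2*erf(sqrt(2)*3^(3/4)*x/6)


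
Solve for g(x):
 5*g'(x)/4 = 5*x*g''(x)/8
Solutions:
 g(x) = C1 + C2*x^3


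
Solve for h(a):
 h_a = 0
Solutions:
 h(a) = C1


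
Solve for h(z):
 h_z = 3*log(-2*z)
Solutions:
 h(z) = C1 + 3*z*log(-z) + 3*z*(-1 + log(2))


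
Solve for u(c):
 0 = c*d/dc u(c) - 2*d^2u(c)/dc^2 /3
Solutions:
 u(c) = C1 + C2*erfi(sqrt(3)*c/2)


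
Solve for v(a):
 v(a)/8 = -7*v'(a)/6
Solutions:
 v(a) = C1*exp(-3*a/28)


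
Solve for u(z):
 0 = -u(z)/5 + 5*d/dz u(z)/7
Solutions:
 u(z) = C1*exp(7*z/25)


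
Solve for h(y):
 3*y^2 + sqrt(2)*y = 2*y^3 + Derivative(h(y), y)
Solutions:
 h(y) = C1 - y^4/2 + y^3 + sqrt(2)*y^2/2


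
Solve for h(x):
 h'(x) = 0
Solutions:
 h(x) = C1


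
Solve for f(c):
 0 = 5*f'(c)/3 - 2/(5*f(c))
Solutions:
 f(c) = -sqrt(C1 + 12*c)/5
 f(c) = sqrt(C1 + 12*c)/5


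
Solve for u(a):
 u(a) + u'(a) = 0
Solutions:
 u(a) = C1*exp(-a)


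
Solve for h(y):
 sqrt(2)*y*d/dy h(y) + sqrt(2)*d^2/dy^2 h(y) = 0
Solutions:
 h(y) = C1 + C2*erf(sqrt(2)*y/2)


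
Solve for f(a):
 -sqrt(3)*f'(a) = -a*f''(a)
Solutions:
 f(a) = C1 + C2*a^(1 + sqrt(3))


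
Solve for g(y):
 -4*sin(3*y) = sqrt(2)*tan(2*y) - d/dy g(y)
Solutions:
 g(y) = C1 - sqrt(2)*log(cos(2*y))/2 - 4*cos(3*y)/3


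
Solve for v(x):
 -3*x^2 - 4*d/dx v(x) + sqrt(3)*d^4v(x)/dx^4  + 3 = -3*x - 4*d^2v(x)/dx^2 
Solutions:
 v(x) = C1 + C2*exp(-2^(1/3)*x*(-2*6^(1/3)/(9 + sqrt(16*sqrt(3) + 81))^(1/3) + 3^(1/6)*(9 + sqrt(16*sqrt(3) + 81))^(1/3))/6)*sin(2^(1/3)*x*(2*2^(1/3)*3^(5/6)/(9 + sqrt(16*sqrt(3) + 81))^(1/3) + 3^(2/3)*(9 + sqrt(16*sqrt(3) + 81))^(1/3))/6) + C3*exp(-2^(1/3)*x*(-2*6^(1/3)/(9 + sqrt(16*sqrt(3) + 81))^(1/3) + 3^(1/6)*(9 + sqrt(16*sqrt(3) + 81))^(1/3))/6)*cos(2^(1/3)*x*(2*2^(1/3)*3^(5/6)/(9 + sqrt(16*sqrt(3) + 81))^(1/3) + 3^(2/3)*(9 + sqrt(16*sqrt(3) + 81))^(1/3))/6) + C4*exp(2^(1/3)*x*(-2*6^(1/3)/(9 + sqrt(16*sqrt(3) + 81))^(1/3) + 3^(1/6)*(9 + sqrt(16*sqrt(3) + 81))^(1/3))/3) - x^3/4 - 3*x^2/8


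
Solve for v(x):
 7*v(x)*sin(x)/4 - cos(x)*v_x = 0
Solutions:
 v(x) = C1/cos(x)^(7/4)


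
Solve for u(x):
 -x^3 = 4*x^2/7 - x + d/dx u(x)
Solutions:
 u(x) = C1 - x^4/4 - 4*x^3/21 + x^2/2


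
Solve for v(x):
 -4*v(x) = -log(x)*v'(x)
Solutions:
 v(x) = C1*exp(4*li(x))


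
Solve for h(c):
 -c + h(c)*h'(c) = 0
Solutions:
 h(c) = -sqrt(C1 + c^2)
 h(c) = sqrt(C1 + c^2)


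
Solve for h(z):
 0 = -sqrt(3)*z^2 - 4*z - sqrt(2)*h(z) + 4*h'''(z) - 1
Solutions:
 h(z) = C3*exp(sqrt(2)*z/2) - sqrt(6)*z^2/2 - 2*sqrt(2)*z + (C1*sin(sqrt(6)*z/4) + C2*cos(sqrt(6)*z/4))*exp(-sqrt(2)*z/4) - sqrt(2)/2


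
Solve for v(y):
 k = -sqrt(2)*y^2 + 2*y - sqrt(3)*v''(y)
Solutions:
 v(y) = C1 + C2*y - sqrt(3)*k*y^2/6 - sqrt(6)*y^4/36 + sqrt(3)*y^3/9


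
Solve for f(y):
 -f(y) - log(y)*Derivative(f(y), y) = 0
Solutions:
 f(y) = C1*exp(-li(y))


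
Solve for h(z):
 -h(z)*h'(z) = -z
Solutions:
 h(z) = -sqrt(C1 + z^2)
 h(z) = sqrt(C1 + z^2)


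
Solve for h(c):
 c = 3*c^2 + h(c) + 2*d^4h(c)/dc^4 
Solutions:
 h(c) = -3*c^2 + c + (C1*sin(2^(1/4)*c/2) + C2*cos(2^(1/4)*c/2))*exp(-2^(1/4)*c/2) + (C3*sin(2^(1/4)*c/2) + C4*cos(2^(1/4)*c/2))*exp(2^(1/4)*c/2)


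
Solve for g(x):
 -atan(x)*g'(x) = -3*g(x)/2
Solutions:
 g(x) = C1*exp(3*Integral(1/atan(x), x)/2)


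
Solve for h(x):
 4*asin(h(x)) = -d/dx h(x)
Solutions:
 Integral(1/asin(_y), (_y, h(x))) = C1 - 4*x


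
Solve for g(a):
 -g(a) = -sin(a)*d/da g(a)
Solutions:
 g(a) = C1*sqrt(cos(a) - 1)/sqrt(cos(a) + 1)


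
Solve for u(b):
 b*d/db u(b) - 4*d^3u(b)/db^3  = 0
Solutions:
 u(b) = C1 + Integral(C2*airyai(2^(1/3)*b/2) + C3*airybi(2^(1/3)*b/2), b)


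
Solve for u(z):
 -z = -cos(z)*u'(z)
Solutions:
 u(z) = C1 + Integral(z/cos(z), z)


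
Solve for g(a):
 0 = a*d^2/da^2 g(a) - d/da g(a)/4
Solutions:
 g(a) = C1 + C2*a^(5/4)


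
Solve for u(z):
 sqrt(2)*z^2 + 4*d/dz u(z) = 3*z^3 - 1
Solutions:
 u(z) = C1 + 3*z^4/16 - sqrt(2)*z^3/12 - z/4


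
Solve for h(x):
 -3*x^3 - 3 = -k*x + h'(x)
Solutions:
 h(x) = C1 + k*x^2/2 - 3*x^4/4 - 3*x


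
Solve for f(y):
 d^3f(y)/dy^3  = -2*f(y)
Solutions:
 f(y) = C3*exp(-2^(1/3)*y) + (C1*sin(2^(1/3)*sqrt(3)*y/2) + C2*cos(2^(1/3)*sqrt(3)*y/2))*exp(2^(1/3)*y/2)


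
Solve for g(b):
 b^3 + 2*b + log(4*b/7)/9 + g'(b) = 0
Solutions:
 g(b) = C1 - b^4/4 - b^2 - b*log(b)/9 - 2*b*log(2)/9 + b/9 + b*log(7)/9


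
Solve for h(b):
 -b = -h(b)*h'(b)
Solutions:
 h(b) = -sqrt(C1 + b^2)
 h(b) = sqrt(C1 + b^2)


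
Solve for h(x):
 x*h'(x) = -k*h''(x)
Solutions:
 h(x) = C1 + C2*sqrt(k)*erf(sqrt(2)*x*sqrt(1/k)/2)


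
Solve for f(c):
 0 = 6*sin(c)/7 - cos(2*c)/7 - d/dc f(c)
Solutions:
 f(c) = C1 - sin(2*c)/14 - 6*cos(c)/7


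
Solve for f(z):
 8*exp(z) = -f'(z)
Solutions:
 f(z) = C1 - 8*exp(z)


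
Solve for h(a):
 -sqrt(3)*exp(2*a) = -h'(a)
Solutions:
 h(a) = C1 + sqrt(3)*exp(2*a)/2


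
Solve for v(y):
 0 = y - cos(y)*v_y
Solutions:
 v(y) = C1 + Integral(y/cos(y), y)


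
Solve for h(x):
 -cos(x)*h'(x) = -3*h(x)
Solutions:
 h(x) = C1*(sin(x) + 1)^(3/2)/(sin(x) - 1)^(3/2)


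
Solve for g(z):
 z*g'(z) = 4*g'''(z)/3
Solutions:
 g(z) = C1 + Integral(C2*airyai(6^(1/3)*z/2) + C3*airybi(6^(1/3)*z/2), z)


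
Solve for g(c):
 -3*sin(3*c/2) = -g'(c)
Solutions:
 g(c) = C1 - 2*cos(3*c/2)


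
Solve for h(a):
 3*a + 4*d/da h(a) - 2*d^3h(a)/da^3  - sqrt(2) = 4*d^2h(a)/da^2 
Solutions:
 h(a) = C1 + C2*exp(a*(-1 + sqrt(3))) + C3*exp(-a*(1 + sqrt(3))) - 3*a^2/8 - 3*a/4 + sqrt(2)*a/4


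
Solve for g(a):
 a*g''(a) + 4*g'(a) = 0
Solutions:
 g(a) = C1 + C2/a^3


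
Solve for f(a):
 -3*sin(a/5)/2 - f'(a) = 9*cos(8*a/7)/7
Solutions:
 f(a) = C1 - 9*sin(8*a/7)/8 + 15*cos(a/5)/2


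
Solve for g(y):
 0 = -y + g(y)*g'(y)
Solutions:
 g(y) = -sqrt(C1 + y^2)
 g(y) = sqrt(C1 + y^2)


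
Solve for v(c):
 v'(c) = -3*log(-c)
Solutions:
 v(c) = C1 - 3*c*log(-c) + 3*c


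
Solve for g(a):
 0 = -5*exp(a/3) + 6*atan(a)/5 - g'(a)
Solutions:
 g(a) = C1 + 6*a*atan(a)/5 - 15*exp(a/3) - 3*log(a^2 + 1)/5


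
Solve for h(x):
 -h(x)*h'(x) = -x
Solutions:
 h(x) = -sqrt(C1 + x^2)
 h(x) = sqrt(C1 + x^2)


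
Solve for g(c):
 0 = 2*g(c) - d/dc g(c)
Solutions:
 g(c) = C1*exp(2*c)


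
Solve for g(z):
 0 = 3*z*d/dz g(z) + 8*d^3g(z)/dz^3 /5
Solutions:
 g(z) = C1 + Integral(C2*airyai(-15^(1/3)*z/2) + C3*airybi(-15^(1/3)*z/2), z)


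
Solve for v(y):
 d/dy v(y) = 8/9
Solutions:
 v(y) = C1 + 8*y/9


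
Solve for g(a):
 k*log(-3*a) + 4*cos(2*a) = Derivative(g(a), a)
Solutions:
 g(a) = C1 + a*k*(log(-a) - 1) + a*k*log(3) + 2*sin(2*a)


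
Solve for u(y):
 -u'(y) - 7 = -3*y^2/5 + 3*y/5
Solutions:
 u(y) = C1 + y^3/5 - 3*y^2/10 - 7*y


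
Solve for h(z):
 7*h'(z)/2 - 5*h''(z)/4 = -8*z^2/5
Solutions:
 h(z) = C1 + C2*exp(14*z/5) - 16*z^3/105 - 8*z^2/49 - 40*z/343


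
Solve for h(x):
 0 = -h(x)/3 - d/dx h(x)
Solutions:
 h(x) = C1*exp(-x/3)


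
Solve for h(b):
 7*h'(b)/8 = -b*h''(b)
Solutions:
 h(b) = C1 + C2*b^(1/8)


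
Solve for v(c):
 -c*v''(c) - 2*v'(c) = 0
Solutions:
 v(c) = C1 + C2/c


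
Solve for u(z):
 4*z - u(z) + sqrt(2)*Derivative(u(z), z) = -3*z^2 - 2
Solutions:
 u(z) = C1*exp(sqrt(2)*z/2) + 3*z^2 + 4*z + 6*sqrt(2)*z + 4*sqrt(2) + 14


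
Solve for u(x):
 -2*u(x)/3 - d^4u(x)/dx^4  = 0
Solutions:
 u(x) = (C1*sin(6^(3/4)*x/6) + C2*cos(6^(3/4)*x/6))*exp(-6^(3/4)*x/6) + (C3*sin(6^(3/4)*x/6) + C4*cos(6^(3/4)*x/6))*exp(6^(3/4)*x/6)


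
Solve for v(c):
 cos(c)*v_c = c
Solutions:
 v(c) = C1 + Integral(c/cos(c), c)


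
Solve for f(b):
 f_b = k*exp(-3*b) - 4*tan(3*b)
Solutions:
 f(b) = C1 - k*exp(-3*b)/3 - 2*log(tan(3*b)^2 + 1)/3


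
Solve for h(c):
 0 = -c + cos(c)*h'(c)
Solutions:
 h(c) = C1 + Integral(c/cos(c), c)


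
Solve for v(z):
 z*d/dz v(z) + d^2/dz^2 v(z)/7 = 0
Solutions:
 v(z) = C1 + C2*erf(sqrt(14)*z/2)


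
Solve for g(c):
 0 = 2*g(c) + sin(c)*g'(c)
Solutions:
 g(c) = C1*(cos(c) + 1)/(cos(c) - 1)


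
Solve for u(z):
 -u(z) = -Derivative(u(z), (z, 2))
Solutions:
 u(z) = C1*exp(-z) + C2*exp(z)


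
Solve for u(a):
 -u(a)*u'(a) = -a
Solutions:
 u(a) = -sqrt(C1 + a^2)
 u(a) = sqrt(C1 + a^2)


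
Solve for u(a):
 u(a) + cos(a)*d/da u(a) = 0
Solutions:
 u(a) = C1*sqrt(sin(a) - 1)/sqrt(sin(a) + 1)


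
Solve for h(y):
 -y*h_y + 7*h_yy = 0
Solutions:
 h(y) = C1 + C2*erfi(sqrt(14)*y/14)


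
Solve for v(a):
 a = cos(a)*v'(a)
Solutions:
 v(a) = C1 + Integral(a/cos(a), a)


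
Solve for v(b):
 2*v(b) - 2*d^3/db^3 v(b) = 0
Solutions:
 v(b) = C3*exp(b) + (C1*sin(sqrt(3)*b/2) + C2*cos(sqrt(3)*b/2))*exp(-b/2)


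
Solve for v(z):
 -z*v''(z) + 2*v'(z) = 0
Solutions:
 v(z) = C1 + C2*z^3


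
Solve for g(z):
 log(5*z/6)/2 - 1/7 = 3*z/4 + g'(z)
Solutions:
 g(z) = C1 - 3*z^2/8 + z*log(z)/2 - z*log(6)/2 - 9*z/14 + z*log(5)/2


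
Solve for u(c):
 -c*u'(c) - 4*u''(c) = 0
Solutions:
 u(c) = C1 + C2*erf(sqrt(2)*c/4)


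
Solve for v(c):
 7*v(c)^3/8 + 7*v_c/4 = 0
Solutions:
 v(c) = -sqrt(-1/(C1 - c))
 v(c) = sqrt(-1/(C1 - c))


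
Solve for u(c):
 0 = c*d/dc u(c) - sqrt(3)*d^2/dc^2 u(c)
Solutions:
 u(c) = C1 + C2*erfi(sqrt(2)*3^(3/4)*c/6)


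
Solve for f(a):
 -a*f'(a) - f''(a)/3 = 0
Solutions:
 f(a) = C1 + C2*erf(sqrt(6)*a/2)


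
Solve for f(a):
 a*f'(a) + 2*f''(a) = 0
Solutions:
 f(a) = C1 + C2*erf(a/2)


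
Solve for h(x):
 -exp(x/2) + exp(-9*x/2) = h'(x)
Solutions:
 h(x) = C1 - 2*exp(x/2) - 2*exp(-9*x/2)/9


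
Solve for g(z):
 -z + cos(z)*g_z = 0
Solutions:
 g(z) = C1 + Integral(z/cos(z), z)


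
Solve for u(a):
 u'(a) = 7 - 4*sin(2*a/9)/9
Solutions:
 u(a) = C1 + 7*a + 2*cos(2*a/9)


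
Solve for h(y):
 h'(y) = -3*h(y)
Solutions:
 h(y) = C1*exp(-3*y)


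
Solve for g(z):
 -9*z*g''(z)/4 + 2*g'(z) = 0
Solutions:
 g(z) = C1 + C2*z^(17/9)


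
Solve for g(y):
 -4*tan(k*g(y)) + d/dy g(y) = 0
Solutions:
 g(y) = Piecewise((-asin(exp(C1*k + 4*k*y))/k + pi/k, Ne(k, 0)), (nan, True))
 g(y) = Piecewise((asin(exp(C1*k + 4*k*y))/k, Ne(k, 0)), (nan, True))


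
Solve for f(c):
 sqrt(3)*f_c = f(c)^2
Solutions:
 f(c) = -3/(C1 + sqrt(3)*c)


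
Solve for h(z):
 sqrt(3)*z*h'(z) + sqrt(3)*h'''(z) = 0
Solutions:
 h(z) = C1 + Integral(C2*airyai(-z) + C3*airybi(-z), z)


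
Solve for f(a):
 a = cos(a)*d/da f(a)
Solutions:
 f(a) = C1 + Integral(a/cos(a), a)


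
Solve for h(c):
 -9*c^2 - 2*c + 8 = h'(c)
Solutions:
 h(c) = C1 - 3*c^3 - c^2 + 8*c


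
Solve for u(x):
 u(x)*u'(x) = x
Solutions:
 u(x) = -sqrt(C1 + x^2)
 u(x) = sqrt(C1 + x^2)


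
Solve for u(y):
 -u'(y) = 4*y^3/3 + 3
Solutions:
 u(y) = C1 - y^4/3 - 3*y


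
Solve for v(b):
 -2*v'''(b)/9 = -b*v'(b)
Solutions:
 v(b) = C1 + Integral(C2*airyai(6^(2/3)*b/2) + C3*airybi(6^(2/3)*b/2), b)


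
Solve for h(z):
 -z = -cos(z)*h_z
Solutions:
 h(z) = C1 + Integral(z/cos(z), z)


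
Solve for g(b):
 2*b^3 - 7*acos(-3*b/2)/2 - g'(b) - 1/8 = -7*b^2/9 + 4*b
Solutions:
 g(b) = C1 + b^4/2 + 7*b^3/27 - 2*b^2 - 7*b*acos(-3*b/2)/2 - b/8 - 7*sqrt(4 - 9*b^2)/6


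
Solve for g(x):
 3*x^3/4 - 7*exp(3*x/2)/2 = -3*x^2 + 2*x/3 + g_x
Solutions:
 g(x) = C1 + 3*x^4/16 + x^3 - x^2/3 - 7*exp(3*x/2)/3


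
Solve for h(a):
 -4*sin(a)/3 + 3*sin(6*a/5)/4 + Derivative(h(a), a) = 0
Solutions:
 h(a) = C1 - 4*cos(a)/3 + 5*cos(6*a/5)/8


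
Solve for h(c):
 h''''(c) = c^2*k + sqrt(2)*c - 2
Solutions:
 h(c) = C1 + C2*c + C3*c^2 + C4*c^3 + c^6*k/360 + sqrt(2)*c^5/120 - c^4/12


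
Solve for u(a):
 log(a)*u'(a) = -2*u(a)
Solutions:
 u(a) = C1*exp(-2*li(a))


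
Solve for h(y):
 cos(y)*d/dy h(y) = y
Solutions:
 h(y) = C1 + Integral(y/cos(y), y)


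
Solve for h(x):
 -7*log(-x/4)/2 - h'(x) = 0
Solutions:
 h(x) = C1 - 7*x*log(-x)/2 + x*(7/2 + 7*log(2))


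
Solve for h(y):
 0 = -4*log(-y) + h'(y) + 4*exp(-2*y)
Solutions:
 h(y) = C1 + 4*y*log(-y) - 4*y + 2*exp(-2*y)


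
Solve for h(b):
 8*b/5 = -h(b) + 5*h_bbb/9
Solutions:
 h(b) = C3*exp(15^(2/3)*b/5) - 8*b/5 + (C1*sin(3*3^(1/6)*5^(2/3)*b/10) + C2*cos(3*3^(1/6)*5^(2/3)*b/10))*exp(-15^(2/3)*b/10)


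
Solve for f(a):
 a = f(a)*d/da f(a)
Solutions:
 f(a) = -sqrt(C1 + a^2)
 f(a) = sqrt(C1 + a^2)


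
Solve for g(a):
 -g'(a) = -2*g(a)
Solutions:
 g(a) = C1*exp(2*a)


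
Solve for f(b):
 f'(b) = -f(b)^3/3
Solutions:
 f(b) = -sqrt(6)*sqrt(-1/(C1 - b))/2
 f(b) = sqrt(6)*sqrt(-1/(C1 - b))/2


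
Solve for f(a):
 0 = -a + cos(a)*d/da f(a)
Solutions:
 f(a) = C1 + Integral(a/cos(a), a)


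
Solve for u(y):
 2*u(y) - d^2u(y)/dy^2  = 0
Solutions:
 u(y) = C1*exp(-sqrt(2)*y) + C2*exp(sqrt(2)*y)


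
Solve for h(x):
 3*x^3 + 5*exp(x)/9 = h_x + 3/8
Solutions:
 h(x) = C1 + 3*x^4/4 - 3*x/8 + 5*exp(x)/9


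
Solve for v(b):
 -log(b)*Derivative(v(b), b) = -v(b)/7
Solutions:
 v(b) = C1*exp(li(b)/7)


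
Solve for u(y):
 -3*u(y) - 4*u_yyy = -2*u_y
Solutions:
 u(y) = C1*exp(3^(1/3)*y*(2*3^(1/3)/(sqrt(705) + 27)^(1/3) + (sqrt(705) + 27)^(1/3))/12)*sin(3^(1/6)*y*(-3^(2/3)*(sqrt(705) + 27)^(1/3) + 6/(sqrt(705) + 27)^(1/3))/12) + C2*exp(3^(1/3)*y*(2*3^(1/3)/(sqrt(705) + 27)^(1/3) + (sqrt(705) + 27)^(1/3))/12)*cos(3^(1/6)*y*(-3^(2/3)*(sqrt(705) + 27)^(1/3) + 6/(sqrt(705) + 27)^(1/3))/12) + C3*exp(-3^(1/3)*y*(2*3^(1/3)/(sqrt(705) + 27)^(1/3) + (sqrt(705) + 27)^(1/3))/6)


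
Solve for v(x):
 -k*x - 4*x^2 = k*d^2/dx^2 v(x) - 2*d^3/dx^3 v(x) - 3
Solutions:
 v(x) = C1 + C2*x + C3*exp(k*x/2) + x^3*(-1 - 16/k^2)/6 - x^4/(3*k) + x^2*(1/2 - 16/k^2)/k


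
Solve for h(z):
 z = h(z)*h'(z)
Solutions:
 h(z) = -sqrt(C1 + z^2)
 h(z) = sqrt(C1 + z^2)


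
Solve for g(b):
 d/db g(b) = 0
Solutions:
 g(b) = C1


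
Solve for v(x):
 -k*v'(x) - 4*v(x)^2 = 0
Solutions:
 v(x) = k/(C1*k + 4*x)


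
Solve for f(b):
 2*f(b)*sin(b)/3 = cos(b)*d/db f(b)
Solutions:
 f(b) = C1/cos(b)^(2/3)


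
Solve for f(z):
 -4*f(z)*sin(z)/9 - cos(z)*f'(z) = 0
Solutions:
 f(z) = C1*cos(z)^(4/9)


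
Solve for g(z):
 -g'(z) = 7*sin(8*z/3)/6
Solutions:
 g(z) = C1 + 7*cos(8*z/3)/16


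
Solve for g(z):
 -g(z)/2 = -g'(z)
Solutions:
 g(z) = C1*exp(z/2)


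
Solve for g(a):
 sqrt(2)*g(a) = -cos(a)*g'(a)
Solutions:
 g(a) = C1*(sin(a) - 1)^(sqrt(2)/2)/(sin(a) + 1)^(sqrt(2)/2)


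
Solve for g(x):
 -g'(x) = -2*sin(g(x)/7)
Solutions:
 -2*x + 7*log(cos(g(x)/7) - 1)/2 - 7*log(cos(g(x)/7) + 1)/2 = C1


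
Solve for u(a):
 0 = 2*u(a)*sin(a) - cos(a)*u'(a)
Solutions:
 u(a) = C1/cos(a)^2


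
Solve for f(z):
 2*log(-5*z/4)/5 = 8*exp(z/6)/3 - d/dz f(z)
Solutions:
 f(z) = C1 - 2*z*log(-z)/5 + 2*z*(-log(5) + 1 + 2*log(2))/5 + 16*exp(z/6)


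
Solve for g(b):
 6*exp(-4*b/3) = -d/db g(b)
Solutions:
 g(b) = C1 + 9*exp(-4*b/3)/2


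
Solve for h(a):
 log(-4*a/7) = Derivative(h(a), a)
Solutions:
 h(a) = C1 + a*log(-a) + a*(-log(7) - 1 + 2*log(2))


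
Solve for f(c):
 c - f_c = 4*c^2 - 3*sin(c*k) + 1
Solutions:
 f(c) = C1 - 4*c^3/3 + c^2/2 - c - 3*cos(c*k)/k


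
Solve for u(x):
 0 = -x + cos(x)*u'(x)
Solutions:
 u(x) = C1 + Integral(x/cos(x), x)


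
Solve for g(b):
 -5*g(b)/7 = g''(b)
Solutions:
 g(b) = C1*sin(sqrt(35)*b/7) + C2*cos(sqrt(35)*b/7)


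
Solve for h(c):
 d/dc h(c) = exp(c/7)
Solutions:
 h(c) = C1 + 7*exp(c/7)


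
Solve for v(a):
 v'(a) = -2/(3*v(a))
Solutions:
 v(a) = -sqrt(C1 - 12*a)/3
 v(a) = sqrt(C1 - 12*a)/3


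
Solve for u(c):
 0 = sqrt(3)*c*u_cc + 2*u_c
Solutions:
 u(c) = C1 + C2*c^(1 - 2*sqrt(3)/3)


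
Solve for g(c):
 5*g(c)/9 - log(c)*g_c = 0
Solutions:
 g(c) = C1*exp(5*li(c)/9)


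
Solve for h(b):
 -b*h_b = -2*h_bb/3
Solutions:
 h(b) = C1 + C2*erfi(sqrt(3)*b/2)


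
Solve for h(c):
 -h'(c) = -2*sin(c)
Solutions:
 h(c) = C1 - 2*cos(c)


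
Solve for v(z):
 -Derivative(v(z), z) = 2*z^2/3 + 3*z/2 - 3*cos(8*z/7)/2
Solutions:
 v(z) = C1 - 2*z^3/9 - 3*z^2/4 + 21*sin(8*z/7)/16


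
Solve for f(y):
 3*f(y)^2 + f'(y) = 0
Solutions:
 f(y) = 1/(C1 + 3*y)


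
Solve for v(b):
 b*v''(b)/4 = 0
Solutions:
 v(b) = C1 + C2*b


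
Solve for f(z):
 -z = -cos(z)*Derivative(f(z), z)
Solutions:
 f(z) = C1 + Integral(z/cos(z), z)


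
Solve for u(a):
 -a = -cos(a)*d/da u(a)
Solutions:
 u(a) = C1 + Integral(a/cos(a), a)


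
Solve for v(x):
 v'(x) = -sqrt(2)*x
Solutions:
 v(x) = C1 - sqrt(2)*x^2/2


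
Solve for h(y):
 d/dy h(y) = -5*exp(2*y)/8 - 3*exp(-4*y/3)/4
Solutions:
 h(y) = C1 - 5*exp(2*y)/16 + 9*exp(-4*y/3)/16


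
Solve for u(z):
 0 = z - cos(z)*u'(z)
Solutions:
 u(z) = C1 + Integral(z/cos(z), z)


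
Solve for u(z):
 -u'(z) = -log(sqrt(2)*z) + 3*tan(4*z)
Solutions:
 u(z) = C1 + z*log(z) - z + z*log(2)/2 + 3*log(cos(4*z))/4


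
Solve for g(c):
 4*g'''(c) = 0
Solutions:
 g(c) = C1 + C2*c + C3*c^2


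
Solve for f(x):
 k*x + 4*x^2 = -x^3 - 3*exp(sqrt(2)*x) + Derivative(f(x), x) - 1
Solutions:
 f(x) = C1 + k*x^2/2 + x^4/4 + 4*x^3/3 + x + 3*sqrt(2)*exp(sqrt(2)*x)/2


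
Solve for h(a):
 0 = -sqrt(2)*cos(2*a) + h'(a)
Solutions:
 h(a) = C1 + sqrt(2)*sin(2*a)/2


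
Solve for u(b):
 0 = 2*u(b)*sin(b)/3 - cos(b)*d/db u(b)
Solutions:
 u(b) = C1/cos(b)^(2/3)


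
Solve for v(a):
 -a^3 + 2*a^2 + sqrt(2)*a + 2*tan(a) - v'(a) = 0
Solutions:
 v(a) = C1 - a^4/4 + 2*a^3/3 + sqrt(2)*a^2/2 - 2*log(cos(a))


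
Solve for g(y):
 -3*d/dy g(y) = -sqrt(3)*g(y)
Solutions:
 g(y) = C1*exp(sqrt(3)*y/3)


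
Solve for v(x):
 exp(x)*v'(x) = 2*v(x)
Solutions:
 v(x) = C1*exp(-2*exp(-x))


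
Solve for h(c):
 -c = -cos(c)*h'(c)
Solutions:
 h(c) = C1 + Integral(c/cos(c), c)


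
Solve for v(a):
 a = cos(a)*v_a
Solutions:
 v(a) = C1 + Integral(a/cos(a), a)


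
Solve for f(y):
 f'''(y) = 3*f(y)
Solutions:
 f(y) = C3*exp(3^(1/3)*y) + (C1*sin(3^(5/6)*y/2) + C2*cos(3^(5/6)*y/2))*exp(-3^(1/3)*y/2)


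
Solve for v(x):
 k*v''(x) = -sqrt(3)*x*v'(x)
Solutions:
 v(x) = C1 + C2*sqrt(k)*erf(sqrt(2)*3^(1/4)*x*sqrt(1/k)/2)


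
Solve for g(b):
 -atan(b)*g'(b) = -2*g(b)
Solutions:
 g(b) = C1*exp(2*Integral(1/atan(b), b))


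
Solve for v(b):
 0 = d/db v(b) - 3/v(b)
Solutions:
 v(b) = -sqrt(C1 + 6*b)
 v(b) = sqrt(C1 + 6*b)


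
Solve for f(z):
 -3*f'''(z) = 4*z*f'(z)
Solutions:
 f(z) = C1 + Integral(C2*airyai(-6^(2/3)*z/3) + C3*airybi(-6^(2/3)*z/3), z)


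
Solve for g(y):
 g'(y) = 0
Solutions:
 g(y) = C1


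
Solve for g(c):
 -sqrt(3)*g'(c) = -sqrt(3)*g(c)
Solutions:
 g(c) = C1*exp(c)


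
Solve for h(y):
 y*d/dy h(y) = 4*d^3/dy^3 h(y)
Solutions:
 h(y) = C1 + Integral(C2*airyai(2^(1/3)*y/2) + C3*airybi(2^(1/3)*y/2), y)


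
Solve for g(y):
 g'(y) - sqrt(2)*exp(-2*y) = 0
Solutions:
 g(y) = C1 - sqrt(2)*exp(-2*y)/2


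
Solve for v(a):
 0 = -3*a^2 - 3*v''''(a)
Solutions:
 v(a) = C1 + C2*a + C3*a^2 + C4*a^3 - a^6/360


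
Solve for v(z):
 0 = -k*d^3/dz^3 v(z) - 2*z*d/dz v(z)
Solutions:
 v(z) = C1 + Integral(C2*airyai(2^(1/3)*z*(-1/k)^(1/3)) + C3*airybi(2^(1/3)*z*(-1/k)^(1/3)), z)


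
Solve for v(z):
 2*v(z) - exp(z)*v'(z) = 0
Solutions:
 v(z) = C1*exp(-2*exp(-z))


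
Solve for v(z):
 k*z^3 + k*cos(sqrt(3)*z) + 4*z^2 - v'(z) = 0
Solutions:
 v(z) = C1 + k*z^4/4 + sqrt(3)*k*sin(sqrt(3)*z)/3 + 4*z^3/3


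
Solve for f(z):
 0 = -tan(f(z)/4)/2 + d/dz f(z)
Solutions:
 f(z) = -4*asin(C1*exp(z/8)) + 4*pi
 f(z) = 4*asin(C1*exp(z/8))


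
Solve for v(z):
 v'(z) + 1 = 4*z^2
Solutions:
 v(z) = C1 + 4*z^3/3 - z


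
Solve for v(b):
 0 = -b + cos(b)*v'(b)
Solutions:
 v(b) = C1 + Integral(b/cos(b), b)


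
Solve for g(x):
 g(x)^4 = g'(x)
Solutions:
 g(x) = (-1/(C1 + 3*x))^(1/3)
 g(x) = (-1/(C1 + x))^(1/3)*(-3^(2/3) - 3*3^(1/6)*I)/6
 g(x) = (-1/(C1 + x))^(1/3)*(-3^(2/3) + 3*3^(1/6)*I)/6


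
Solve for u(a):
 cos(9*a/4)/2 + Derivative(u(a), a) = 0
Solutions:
 u(a) = C1 - 2*sin(9*a/4)/9


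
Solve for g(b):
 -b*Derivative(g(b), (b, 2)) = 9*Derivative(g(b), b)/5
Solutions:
 g(b) = C1 + C2/b^(4/5)


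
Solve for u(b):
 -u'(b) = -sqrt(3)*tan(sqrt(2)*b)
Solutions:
 u(b) = C1 - sqrt(6)*log(cos(sqrt(2)*b))/2


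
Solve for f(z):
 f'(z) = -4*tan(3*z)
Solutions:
 f(z) = C1 + 4*log(cos(3*z))/3


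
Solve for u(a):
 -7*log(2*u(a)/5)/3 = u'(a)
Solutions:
 3*Integral(1/(log(_y) - log(5) + log(2)), (_y, u(a)))/7 = C1 - a


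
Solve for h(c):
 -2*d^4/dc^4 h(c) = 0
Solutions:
 h(c) = C1 + C2*c + C3*c^2 + C4*c^3


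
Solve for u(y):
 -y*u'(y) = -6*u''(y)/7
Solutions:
 u(y) = C1 + C2*erfi(sqrt(21)*y/6)


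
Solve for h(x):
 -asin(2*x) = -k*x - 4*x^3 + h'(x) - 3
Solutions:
 h(x) = C1 + k*x^2/2 + x^4 - x*asin(2*x) + 3*x - sqrt(1 - 4*x^2)/2


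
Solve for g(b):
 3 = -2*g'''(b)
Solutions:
 g(b) = C1 + C2*b + C3*b^2 - b^3/4


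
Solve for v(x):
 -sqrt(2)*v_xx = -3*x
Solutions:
 v(x) = C1 + C2*x + sqrt(2)*x^3/4


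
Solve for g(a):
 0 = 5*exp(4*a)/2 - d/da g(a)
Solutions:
 g(a) = C1 + 5*exp(4*a)/8


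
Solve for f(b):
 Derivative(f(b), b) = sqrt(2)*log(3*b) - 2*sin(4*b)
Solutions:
 f(b) = C1 + sqrt(2)*b*(log(b) - 1) + sqrt(2)*b*log(3) + cos(4*b)/2


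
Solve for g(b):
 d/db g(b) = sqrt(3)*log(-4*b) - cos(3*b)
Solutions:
 g(b) = C1 + sqrt(3)*b*(log(-b) - 1) + 2*sqrt(3)*b*log(2) - sin(3*b)/3


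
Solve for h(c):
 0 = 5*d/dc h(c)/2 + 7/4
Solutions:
 h(c) = C1 - 7*c/10


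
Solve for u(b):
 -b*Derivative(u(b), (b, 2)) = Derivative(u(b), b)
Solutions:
 u(b) = C1 + C2*log(b)


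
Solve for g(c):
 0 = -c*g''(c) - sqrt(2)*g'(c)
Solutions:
 g(c) = C1 + C2*c^(1 - sqrt(2))


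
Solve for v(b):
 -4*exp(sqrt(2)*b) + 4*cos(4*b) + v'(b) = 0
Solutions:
 v(b) = C1 + 2*sqrt(2)*exp(sqrt(2)*b) - sin(4*b)


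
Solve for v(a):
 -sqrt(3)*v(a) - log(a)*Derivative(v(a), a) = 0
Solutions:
 v(a) = C1*exp(-sqrt(3)*li(a))


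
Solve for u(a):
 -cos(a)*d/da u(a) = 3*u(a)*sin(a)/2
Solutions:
 u(a) = C1*cos(a)^(3/2)


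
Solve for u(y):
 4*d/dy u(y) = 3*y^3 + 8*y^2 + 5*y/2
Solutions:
 u(y) = C1 + 3*y^4/16 + 2*y^3/3 + 5*y^2/16


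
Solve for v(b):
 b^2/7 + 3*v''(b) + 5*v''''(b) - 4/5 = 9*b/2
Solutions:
 v(b) = C1 + C2*b + C3*sin(sqrt(15)*b/5) + C4*cos(sqrt(15)*b/5) - b^4/252 + b^3/4 + 67*b^2/315


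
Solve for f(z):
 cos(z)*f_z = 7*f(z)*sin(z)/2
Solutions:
 f(z) = C1/cos(z)^(7/2)


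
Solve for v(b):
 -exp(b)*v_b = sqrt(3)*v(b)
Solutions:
 v(b) = C1*exp(sqrt(3)*exp(-b))


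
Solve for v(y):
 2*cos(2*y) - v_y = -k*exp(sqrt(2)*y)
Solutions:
 v(y) = C1 + sqrt(2)*k*exp(sqrt(2)*y)/2 + sin(2*y)


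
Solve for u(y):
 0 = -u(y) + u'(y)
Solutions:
 u(y) = C1*exp(y)


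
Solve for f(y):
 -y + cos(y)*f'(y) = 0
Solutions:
 f(y) = C1 + Integral(y/cos(y), y)


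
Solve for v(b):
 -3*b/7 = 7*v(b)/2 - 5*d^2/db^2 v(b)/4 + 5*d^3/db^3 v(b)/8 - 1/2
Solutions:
 v(b) = C1*exp(b*(10*2^(2/3)*5^(1/3)/(3*sqrt(3129) + 169)^(1/3) + 20 + 2^(1/3)*5^(2/3)*(3*sqrt(3129) + 169)^(1/3))/30)*sin(10^(1/3)*sqrt(3)*b*(-5^(1/3)*(3*sqrt(3129) + 169)^(1/3) + 10*2^(1/3)/(3*sqrt(3129) + 169)^(1/3))/30) + C2*exp(b*(10*2^(2/3)*5^(1/3)/(3*sqrt(3129) + 169)^(1/3) + 20 + 2^(1/3)*5^(2/3)*(3*sqrt(3129) + 169)^(1/3))/30)*cos(10^(1/3)*sqrt(3)*b*(-5^(1/3)*(3*sqrt(3129) + 169)^(1/3) + 10*2^(1/3)/(3*sqrt(3129) + 169)^(1/3))/30) + C3*exp(b*(-2^(1/3)*5^(2/3)*(3*sqrt(3129) + 169)^(1/3) - 10*2^(2/3)*5^(1/3)/(3*sqrt(3129) + 169)^(1/3) + 10)/15) - 6*b/49 + 1/7


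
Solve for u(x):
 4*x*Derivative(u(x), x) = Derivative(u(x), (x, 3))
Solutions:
 u(x) = C1 + Integral(C2*airyai(2^(2/3)*x) + C3*airybi(2^(2/3)*x), x)


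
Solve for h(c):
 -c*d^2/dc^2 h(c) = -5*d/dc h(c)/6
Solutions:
 h(c) = C1 + C2*c^(11/6)


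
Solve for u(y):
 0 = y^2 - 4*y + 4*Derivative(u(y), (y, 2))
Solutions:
 u(y) = C1 + C2*y - y^4/48 + y^3/6


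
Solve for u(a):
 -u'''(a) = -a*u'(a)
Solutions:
 u(a) = C1 + Integral(C2*airyai(a) + C3*airybi(a), a)


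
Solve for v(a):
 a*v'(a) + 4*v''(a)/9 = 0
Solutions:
 v(a) = C1 + C2*erf(3*sqrt(2)*a/4)


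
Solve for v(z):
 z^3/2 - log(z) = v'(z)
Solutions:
 v(z) = C1 + z^4/8 - z*log(z) + z


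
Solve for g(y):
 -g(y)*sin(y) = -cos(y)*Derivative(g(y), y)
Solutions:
 g(y) = C1/cos(y)


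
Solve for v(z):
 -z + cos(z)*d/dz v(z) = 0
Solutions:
 v(z) = C1 + Integral(z/cos(z), z)


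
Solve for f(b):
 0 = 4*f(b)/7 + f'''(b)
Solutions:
 f(b) = C3*exp(-14^(2/3)*b/7) + (C1*sin(14^(2/3)*sqrt(3)*b/14) + C2*cos(14^(2/3)*sqrt(3)*b/14))*exp(14^(2/3)*b/14)


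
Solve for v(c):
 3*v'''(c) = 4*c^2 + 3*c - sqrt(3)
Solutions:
 v(c) = C1 + C2*c + C3*c^2 + c^5/45 + c^4/24 - sqrt(3)*c^3/18


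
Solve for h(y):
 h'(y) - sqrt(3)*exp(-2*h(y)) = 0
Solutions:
 h(y) = log(-sqrt(C1 + 2*sqrt(3)*y))
 h(y) = log(C1 + 2*sqrt(3)*y)/2


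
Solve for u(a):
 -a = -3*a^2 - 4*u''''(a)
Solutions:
 u(a) = C1 + C2*a + C3*a^2 + C4*a^3 - a^6/480 + a^5/480


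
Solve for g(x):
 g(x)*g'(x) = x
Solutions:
 g(x) = -sqrt(C1 + x^2)
 g(x) = sqrt(C1 + x^2)


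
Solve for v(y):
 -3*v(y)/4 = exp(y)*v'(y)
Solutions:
 v(y) = C1*exp(3*exp(-y)/4)


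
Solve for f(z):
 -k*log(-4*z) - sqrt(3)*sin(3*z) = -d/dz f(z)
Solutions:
 f(z) = C1 + k*z*(log(-z) - 1) + 2*k*z*log(2) - sqrt(3)*cos(3*z)/3


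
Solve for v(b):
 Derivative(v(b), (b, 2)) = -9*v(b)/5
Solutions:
 v(b) = C1*sin(3*sqrt(5)*b/5) + C2*cos(3*sqrt(5)*b/5)


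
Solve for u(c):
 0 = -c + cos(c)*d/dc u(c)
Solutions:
 u(c) = C1 + Integral(c/cos(c), c)


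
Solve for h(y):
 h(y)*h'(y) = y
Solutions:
 h(y) = -sqrt(C1 + y^2)
 h(y) = sqrt(C1 + y^2)


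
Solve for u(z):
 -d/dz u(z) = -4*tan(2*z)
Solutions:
 u(z) = C1 - 2*log(cos(2*z))


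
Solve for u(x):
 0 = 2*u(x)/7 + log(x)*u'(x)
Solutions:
 u(x) = C1*exp(-2*li(x)/7)


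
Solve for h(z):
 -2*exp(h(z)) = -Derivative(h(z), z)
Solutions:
 h(z) = log(-1/(C1 + 2*z))


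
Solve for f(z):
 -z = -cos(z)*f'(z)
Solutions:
 f(z) = C1 + Integral(z/cos(z), z)


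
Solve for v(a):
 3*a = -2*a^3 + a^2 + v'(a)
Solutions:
 v(a) = C1 + a^4/2 - a^3/3 + 3*a^2/2


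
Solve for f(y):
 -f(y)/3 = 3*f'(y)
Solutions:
 f(y) = C1*exp(-y/9)


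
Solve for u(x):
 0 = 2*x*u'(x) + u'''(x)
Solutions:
 u(x) = C1 + Integral(C2*airyai(-2^(1/3)*x) + C3*airybi(-2^(1/3)*x), x)


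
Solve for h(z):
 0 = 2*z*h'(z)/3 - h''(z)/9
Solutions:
 h(z) = C1 + C2*erfi(sqrt(3)*z)


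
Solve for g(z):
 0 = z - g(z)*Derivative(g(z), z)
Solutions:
 g(z) = -sqrt(C1 + z^2)
 g(z) = sqrt(C1 + z^2)


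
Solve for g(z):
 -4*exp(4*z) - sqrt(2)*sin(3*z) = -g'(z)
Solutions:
 g(z) = C1 + exp(4*z) - sqrt(2)*cos(3*z)/3


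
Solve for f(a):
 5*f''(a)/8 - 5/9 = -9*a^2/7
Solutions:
 f(a) = C1 + C2*a - 6*a^4/35 + 4*a^2/9


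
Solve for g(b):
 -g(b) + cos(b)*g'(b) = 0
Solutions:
 g(b) = C1*sqrt(sin(b) + 1)/sqrt(sin(b) - 1)


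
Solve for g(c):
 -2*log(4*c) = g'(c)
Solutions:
 g(c) = C1 - 2*c*log(c) - c*log(16) + 2*c


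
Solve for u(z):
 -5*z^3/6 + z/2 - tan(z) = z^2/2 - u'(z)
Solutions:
 u(z) = C1 + 5*z^4/24 + z^3/6 - z^2/4 - log(cos(z))


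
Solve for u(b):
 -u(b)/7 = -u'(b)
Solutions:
 u(b) = C1*exp(b/7)


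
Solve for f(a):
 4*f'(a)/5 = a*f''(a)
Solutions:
 f(a) = C1 + C2*a^(9/5)


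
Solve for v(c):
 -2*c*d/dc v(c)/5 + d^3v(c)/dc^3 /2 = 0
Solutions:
 v(c) = C1 + Integral(C2*airyai(10^(2/3)*c/5) + C3*airybi(10^(2/3)*c/5), c)


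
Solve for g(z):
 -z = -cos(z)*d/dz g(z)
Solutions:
 g(z) = C1 + Integral(z/cos(z), z)


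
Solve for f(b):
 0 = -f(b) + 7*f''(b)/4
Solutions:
 f(b) = C1*exp(-2*sqrt(7)*b/7) + C2*exp(2*sqrt(7)*b/7)


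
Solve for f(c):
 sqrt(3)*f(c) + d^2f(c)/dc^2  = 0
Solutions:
 f(c) = C1*sin(3^(1/4)*c) + C2*cos(3^(1/4)*c)


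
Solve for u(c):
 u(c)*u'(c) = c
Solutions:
 u(c) = -sqrt(C1 + c^2)
 u(c) = sqrt(C1 + c^2)


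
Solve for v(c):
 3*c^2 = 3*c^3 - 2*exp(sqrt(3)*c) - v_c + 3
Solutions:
 v(c) = C1 + 3*c^4/4 - c^3 + 3*c - 2*sqrt(3)*exp(sqrt(3)*c)/3


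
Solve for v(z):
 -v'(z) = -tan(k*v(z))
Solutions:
 v(z) = Piecewise((-asin(exp(C1*k + k*z))/k + pi/k, Ne(k, 0)), (nan, True))
 v(z) = Piecewise((asin(exp(C1*k + k*z))/k, Ne(k, 0)), (nan, True))


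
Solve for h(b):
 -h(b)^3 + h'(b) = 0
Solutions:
 h(b) = -sqrt(2)*sqrt(-1/(C1 + b))/2
 h(b) = sqrt(2)*sqrt(-1/(C1 + b))/2


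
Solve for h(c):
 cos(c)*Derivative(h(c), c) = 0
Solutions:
 h(c) = C1


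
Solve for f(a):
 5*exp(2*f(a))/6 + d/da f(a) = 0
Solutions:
 f(a) = log(-1/(C1 - 5*a))/2 + log(3)/2
 f(a) = log(-sqrt(1/(C1 + 5*a))) + log(3)/2


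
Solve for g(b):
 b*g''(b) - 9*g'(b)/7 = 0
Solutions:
 g(b) = C1 + C2*b^(16/7)


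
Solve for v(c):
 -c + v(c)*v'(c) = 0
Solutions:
 v(c) = -sqrt(C1 + c^2)
 v(c) = sqrt(C1 + c^2)


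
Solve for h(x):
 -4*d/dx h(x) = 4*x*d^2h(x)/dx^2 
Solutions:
 h(x) = C1 + C2*log(x)


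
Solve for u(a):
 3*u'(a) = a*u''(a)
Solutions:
 u(a) = C1 + C2*a^4


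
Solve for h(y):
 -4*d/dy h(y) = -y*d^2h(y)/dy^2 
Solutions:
 h(y) = C1 + C2*y^5


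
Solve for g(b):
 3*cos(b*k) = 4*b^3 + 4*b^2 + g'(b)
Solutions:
 g(b) = C1 - b^4 - 4*b^3/3 + 3*sin(b*k)/k


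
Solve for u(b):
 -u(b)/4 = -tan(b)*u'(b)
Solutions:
 u(b) = C1*sin(b)^(1/4)


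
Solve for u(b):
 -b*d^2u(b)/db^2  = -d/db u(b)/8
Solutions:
 u(b) = C1 + C2*b^(9/8)


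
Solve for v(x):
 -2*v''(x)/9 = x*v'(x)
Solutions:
 v(x) = C1 + C2*erf(3*x/2)


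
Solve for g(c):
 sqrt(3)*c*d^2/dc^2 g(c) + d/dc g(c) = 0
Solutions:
 g(c) = C1 + C2*c^(1 - sqrt(3)/3)


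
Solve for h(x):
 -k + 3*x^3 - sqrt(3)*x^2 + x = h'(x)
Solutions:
 h(x) = C1 - k*x + 3*x^4/4 - sqrt(3)*x^3/3 + x^2/2


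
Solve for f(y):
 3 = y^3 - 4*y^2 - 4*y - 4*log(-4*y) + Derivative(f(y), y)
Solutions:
 f(y) = C1 - y^4/4 + 4*y^3/3 + 2*y^2 + 4*y*log(-y) + y*(-1 + 8*log(2))


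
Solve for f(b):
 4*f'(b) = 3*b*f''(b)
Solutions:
 f(b) = C1 + C2*b^(7/3)


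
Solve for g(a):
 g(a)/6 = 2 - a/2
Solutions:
 g(a) = 12 - 3*a


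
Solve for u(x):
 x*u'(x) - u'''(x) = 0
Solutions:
 u(x) = C1 + Integral(C2*airyai(x) + C3*airybi(x), x)


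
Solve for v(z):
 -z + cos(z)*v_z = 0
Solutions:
 v(z) = C1 + Integral(z/cos(z), z)


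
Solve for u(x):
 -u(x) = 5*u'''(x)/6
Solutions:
 u(x) = C3*exp(-5^(2/3)*6^(1/3)*x/5) + (C1*sin(2^(1/3)*3^(5/6)*5^(2/3)*x/10) + C2*cos(2^(1/3)*3^(5/6)*5^(2/3)*x/10))*exp(5^(2/3)*6^(1/3)*x/10)


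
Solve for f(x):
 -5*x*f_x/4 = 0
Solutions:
 f(x) = C1


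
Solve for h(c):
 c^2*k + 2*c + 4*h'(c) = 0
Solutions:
 h(c) = C1 - c^3*k/12 - c^2/4


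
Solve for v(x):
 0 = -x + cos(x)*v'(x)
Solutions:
 v(x) = C1 + Integral(x/cos(x), x)


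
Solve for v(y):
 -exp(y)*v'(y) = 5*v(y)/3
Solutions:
 v(y) = C1*exp(5*exp(-y)/3)


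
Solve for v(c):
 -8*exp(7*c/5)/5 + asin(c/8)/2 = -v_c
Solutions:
 v(c) = C1 - c*asin(c/8)/2 - sqrt(64 - c^2)/2 + 8*exp(7*c/5)/7


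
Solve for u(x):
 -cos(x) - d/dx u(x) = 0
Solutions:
 u(x) = C1 - sin(x)


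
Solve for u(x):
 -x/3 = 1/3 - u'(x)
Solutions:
 u(x) = C1 + x^2/6 + x/3


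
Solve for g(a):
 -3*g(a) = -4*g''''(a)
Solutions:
 g(a) = C1*exp(-sqrt(2)*3^(1/4)*a/2) + C2*exp(sqrt(2)*3^(1/4)*a/2) + C3*sin(sqrt(2)*3^(1/4)*a/2) + C4*cos(sqrt(2)*3^(1/4)*a/2)


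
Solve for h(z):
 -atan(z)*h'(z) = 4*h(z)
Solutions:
 h(z) = C1*exp(-4*Integral(1/atan(z), z))


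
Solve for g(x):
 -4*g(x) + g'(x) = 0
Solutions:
 g(x) = C1*exp(4*x)


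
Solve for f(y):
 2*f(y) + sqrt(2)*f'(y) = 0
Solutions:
 f(y) = C1*exp(-sqrt(2)*y)


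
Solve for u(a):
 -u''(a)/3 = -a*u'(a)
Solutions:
 u(a) = C1 + C2*erfi(sqrt(6)*a/2)


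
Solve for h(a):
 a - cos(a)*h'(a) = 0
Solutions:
 h(a) = C1 + Integral(a/cos(a), a)


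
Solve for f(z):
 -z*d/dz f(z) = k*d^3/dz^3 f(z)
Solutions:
 f(z) = C1 + Integral(C2*airyai(z*(-1/k)^(1/3)) + C3*airybi(z*(-1/k)^(1/3)), z)


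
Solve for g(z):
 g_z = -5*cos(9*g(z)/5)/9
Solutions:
 5*z/9 - 5*log(sin(9*g(z)/5) - 1)/18 + 5*log(sin(9*g(z)/5) + 1)/18 = C1


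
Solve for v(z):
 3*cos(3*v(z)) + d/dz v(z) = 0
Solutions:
 v(z) = -asin((C1 + exp(18*z))/(C1 - exp(18*z)))/3 + pi/3
 v(z) = asin((C1 + exp(18*z))/(C1 - exp(18*z)))/3


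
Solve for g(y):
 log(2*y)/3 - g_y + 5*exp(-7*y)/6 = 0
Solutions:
 g(y) = C1 + y*log(y)/3 + y*(-1 + log(2))/3 - 5*exp(-7*y)/42


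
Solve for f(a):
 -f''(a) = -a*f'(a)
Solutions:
 f(a) = C1 + C2*erfi(sqrt(2)*a/2)


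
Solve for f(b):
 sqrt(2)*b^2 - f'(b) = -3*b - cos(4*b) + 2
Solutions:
 f(b) = C1 + sqrt(2)*b^3/3 + 3*b^2/2 - 2*b + sin(4*b)/4


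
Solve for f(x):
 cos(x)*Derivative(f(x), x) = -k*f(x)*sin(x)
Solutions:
 f(x) = C1*exp(k*log(cos(x)))


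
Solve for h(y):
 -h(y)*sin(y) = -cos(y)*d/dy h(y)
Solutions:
 h(y) = C1/cos(y)


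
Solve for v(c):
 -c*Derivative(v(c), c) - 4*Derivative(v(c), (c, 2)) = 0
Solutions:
 v(c) = C1 + C2*erf(sqrt(2)*c/4)


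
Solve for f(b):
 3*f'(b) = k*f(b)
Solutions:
 f(b) = C1*exp(b*k/3)


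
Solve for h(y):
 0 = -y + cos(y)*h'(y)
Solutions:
 h(y) = C1 + Integral(y/cos(y), y)


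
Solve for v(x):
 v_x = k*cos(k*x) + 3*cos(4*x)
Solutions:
 v(x) = C1 + 3*sin(4*x)/4 + sin(k*x)


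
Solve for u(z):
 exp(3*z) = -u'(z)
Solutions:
 u(z) = C1 - exp(3*z)/3


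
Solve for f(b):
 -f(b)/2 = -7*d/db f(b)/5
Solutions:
 f(b) = C1*exp(5*b/14)


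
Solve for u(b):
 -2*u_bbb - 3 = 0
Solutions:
 u(b) = C1 + C2*b + C3*b^2 - b^3/4


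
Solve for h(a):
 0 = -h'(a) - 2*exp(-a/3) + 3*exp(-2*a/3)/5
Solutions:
 h(a) = C1 + 6*exp(-a/3) - 9*exp(-2*a/3)/10


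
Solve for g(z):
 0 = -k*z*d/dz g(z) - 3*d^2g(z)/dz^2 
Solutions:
 g(z) = Piecewise((-sqrt(6)*sqrt(pi)*C1*erf(sqrt(6)*sqrt(k)*z/6)/(2*sqrt(k)) - C2, (k > 0) | (k < 0)), (-C1*z - C2, True))


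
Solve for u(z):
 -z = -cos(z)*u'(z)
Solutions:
 u(z) = C1 + Integral(z/cos(z), z)


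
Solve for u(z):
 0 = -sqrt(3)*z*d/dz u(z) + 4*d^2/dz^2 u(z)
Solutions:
 u(z) = C1 + C2*erfi(sqrt(2)*3^(1/4)*z/4)


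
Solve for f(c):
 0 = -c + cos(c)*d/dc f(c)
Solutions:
 f(c) = C1 + Integral(c/cos(c), c)


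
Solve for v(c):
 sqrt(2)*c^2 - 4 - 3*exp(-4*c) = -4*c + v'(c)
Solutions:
 v(c) = C1 + sqrt(2)*c^3/3 + 2*c^2 - 4*c + 3*exp(-4*c)/4


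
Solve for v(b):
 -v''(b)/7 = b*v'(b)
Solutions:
 v(b) = C1 + C2*erf(sqrt(14)*b/2)


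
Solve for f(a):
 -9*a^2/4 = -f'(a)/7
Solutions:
 f(a) = C1 + 21*a^3/4


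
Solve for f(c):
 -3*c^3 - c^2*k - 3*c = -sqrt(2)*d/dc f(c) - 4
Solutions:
 f(c) = C1 + 3*sqrt(2)*c^4/8 + sqrt(2)*c^3*k/6 + 3*sqrt(2)*c^2/4 - 2*sqrt(2)*c


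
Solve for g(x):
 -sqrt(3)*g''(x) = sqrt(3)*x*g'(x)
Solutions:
 g(x) = C1 + C2*erf(sqrt(2)*x/2)


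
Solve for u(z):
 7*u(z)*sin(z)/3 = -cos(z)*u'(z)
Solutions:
 u(z) = C1*cos(z)^(7/3)


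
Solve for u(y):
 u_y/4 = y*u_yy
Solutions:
 u(y) = C1 + C2*y^(5/4)


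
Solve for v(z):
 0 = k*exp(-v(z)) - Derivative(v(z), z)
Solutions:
 v(z) = log(C1 + k*z)


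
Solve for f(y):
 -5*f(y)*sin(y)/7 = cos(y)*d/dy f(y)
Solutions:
 f(y) = C1*cos(y)^(5/7)


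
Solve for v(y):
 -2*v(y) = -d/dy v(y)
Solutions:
 v(y) = C1*exp(2*y)


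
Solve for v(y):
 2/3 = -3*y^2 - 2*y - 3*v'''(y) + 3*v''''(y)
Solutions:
 v(y) = C1 + C2*y + C3*y^2 + C4*exp(y) - y^5/60 - y^4/9 - 13*y^3/27


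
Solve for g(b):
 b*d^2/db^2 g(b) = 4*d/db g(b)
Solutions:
 g(b) = C1 + C2*b^5


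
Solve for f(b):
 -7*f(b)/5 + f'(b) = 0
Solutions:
 f(b) = C1*exp(7*b/5)


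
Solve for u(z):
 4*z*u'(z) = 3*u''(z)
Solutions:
 u(z) = C1 + C2*erfi(sqrt(6)*z/3)


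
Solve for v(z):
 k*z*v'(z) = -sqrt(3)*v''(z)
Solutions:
 v(z) = Piecewise((-sqrt(2)*3^(1/4)*sqrt(pi)*C1*erf(sqrt(2)*3^(3/4)*sqrt(k)*z/6)/(2*sqrt(k)) - C2, (k > 0) | (k < 0)), (-C1*z - C2, True))


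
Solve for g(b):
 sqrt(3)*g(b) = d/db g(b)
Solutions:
 g(b) = C1*exp(sqrt(3)*b)


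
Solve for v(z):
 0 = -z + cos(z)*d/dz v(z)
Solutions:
 v(z) = C1 + Integral(z/cos(z), z)


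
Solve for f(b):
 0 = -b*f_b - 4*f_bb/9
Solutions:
 f(b) = C1 + C2*erf(3*sqrt(2)*b/4)


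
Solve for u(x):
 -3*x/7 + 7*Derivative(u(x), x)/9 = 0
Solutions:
 u(x) = C1 + 27*x^2/98


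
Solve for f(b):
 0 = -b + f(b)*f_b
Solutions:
 f(b) = -sqrt(C1 + b^2)
 f(b) = sqrt(C1 + b^2)


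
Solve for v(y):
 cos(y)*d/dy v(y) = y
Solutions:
 v(y) = C1 + Integral(y/cos(y), y)


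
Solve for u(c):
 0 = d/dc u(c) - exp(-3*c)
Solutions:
 u(c) = C1 - exp(-3*c)/3


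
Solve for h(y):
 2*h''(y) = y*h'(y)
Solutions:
 h(y) = C1 + C2*erfi(y/2)


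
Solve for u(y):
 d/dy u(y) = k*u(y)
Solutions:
 u(y) = C1*exp(k*y)


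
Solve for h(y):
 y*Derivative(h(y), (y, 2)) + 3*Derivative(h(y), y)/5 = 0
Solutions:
 h(y) = C1 + C2*y^(2/5)


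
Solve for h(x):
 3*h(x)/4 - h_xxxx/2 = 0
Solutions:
 h(x) = C1*exp(-2^(3/4)*3^(1/4)*x/2) + C2*exp(2^(3/4)*3^(1/4)*x/2) + C3*sin(2^(3/4)*3^(1/4)*x/2) + C4*cos(2^(3/4)*3^(1/4)*x/2)


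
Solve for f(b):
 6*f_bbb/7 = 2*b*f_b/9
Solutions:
 f(b) = C1 + Integral(C2*airyai(7^(1/3)*b/3) + C3*airybi(7^(1/3)*b/3), b)


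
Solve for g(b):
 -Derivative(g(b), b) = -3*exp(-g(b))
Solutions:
 g(b) = log(C1 + 3*b)


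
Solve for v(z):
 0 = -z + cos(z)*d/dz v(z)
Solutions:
 v(z) = C1 + Integral(z/cos(z), z)


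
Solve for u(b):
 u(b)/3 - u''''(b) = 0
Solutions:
 u(b) = C1*exp(-3^(3/4)*b/3) + C2*exp(3^(3/4)*b/3) + C3*sin(3^(3/4)*b/3) + C4*cos(3^(3/4)*b/3)


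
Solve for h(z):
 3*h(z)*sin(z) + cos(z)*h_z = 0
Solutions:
 h(z) = C1*cos(z)^3


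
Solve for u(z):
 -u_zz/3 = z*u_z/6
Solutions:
 u(z) = C1 + C2*erf(z/2)


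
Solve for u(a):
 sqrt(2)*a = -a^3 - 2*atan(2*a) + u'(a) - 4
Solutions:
 u(a) = C1 + a^4/4 + sqrt(2)*a^2/2 + 2*a*atan(2*a) + 4*a - log(4*a^2 + 1)/2


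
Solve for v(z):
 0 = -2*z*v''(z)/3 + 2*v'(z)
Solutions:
 v(z) = C1 + C2*z^4


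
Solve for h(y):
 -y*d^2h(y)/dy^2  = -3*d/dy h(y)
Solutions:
 h(y) = C1 + C2*y^4


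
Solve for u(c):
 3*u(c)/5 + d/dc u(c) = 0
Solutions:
 u(c) = C1*exp(-3*c/5)


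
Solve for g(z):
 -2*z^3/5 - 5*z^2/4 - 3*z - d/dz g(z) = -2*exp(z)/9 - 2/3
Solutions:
 g(z) = C1 - z^4/10 - 5*z^3/12 - 3*z^2/2 + 2*z/3 + 2*exp(z)/9


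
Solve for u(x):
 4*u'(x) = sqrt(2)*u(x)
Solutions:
 u(x) = C1*exp(sqrt(2)*x/4)


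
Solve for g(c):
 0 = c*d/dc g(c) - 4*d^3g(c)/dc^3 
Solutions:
 g(c) = C1 + Integral(C2*airyai(2^(1/3)*c/2) + C3*airybi(2^(1/3)*c/2), c)


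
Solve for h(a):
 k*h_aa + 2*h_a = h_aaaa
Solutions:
 h(a) = C1 + C2*exp(a*(k/(3*(sqrt(1 - k^3/27) + 1)^(1/3)) + (sqrt(1 - k^3/27) + 1)^(1/3))) + C3*exp(a*(4*k/((-1 + sqrt(3)*I)*(sqrt(1 - k^3/27) + 1)^(1/3)) - 3*(sqrt(1 - k^3/27) + 1)^(1/3) + 3*sqrt(3)*I*(sqrt(1 - k^3/27) + 1)^(1/3))/6) + C4*exp(-a*(4*k/((1 + sqrt(3)*I)*(sqrt(1 - k^3/27) + 1)^(1/3)) + 3*(sqrt(1 - k^3/27) + 1)^(1/3) + 3*sqrt(3)*I*(sqrt(1 - k^3/27) + 1)^(1/3))/6)


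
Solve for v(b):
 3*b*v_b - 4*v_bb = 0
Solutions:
 v(b) = C1 + C2*erfi(sqrt(6)*b/4)
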